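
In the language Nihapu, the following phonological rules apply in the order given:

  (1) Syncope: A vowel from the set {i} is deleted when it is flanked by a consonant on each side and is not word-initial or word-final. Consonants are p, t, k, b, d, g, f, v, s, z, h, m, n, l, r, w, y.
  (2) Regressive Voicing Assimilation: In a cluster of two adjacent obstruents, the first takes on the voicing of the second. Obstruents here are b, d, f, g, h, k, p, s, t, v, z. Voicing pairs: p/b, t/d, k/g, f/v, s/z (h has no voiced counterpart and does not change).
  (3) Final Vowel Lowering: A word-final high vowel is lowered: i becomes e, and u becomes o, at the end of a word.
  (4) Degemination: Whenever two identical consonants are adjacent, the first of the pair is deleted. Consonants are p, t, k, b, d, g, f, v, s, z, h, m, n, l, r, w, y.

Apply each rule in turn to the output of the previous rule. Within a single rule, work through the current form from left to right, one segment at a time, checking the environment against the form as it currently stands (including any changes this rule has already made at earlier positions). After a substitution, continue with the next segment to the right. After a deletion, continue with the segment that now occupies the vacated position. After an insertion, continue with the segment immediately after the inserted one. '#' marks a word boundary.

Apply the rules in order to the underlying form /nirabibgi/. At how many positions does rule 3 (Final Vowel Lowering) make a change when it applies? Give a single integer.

1

(1) Syncope: [nirabibgi] → [nrabbgi]
(2) Regressive Voicing Assimilation: no change — [nrabbgi]
(3) Final Vowel Lowering: [nrabbgi] → [nrabbge]
(4) Degemination: [nrabbge] → [nrabge]
Rule 3 changed 1 position(s).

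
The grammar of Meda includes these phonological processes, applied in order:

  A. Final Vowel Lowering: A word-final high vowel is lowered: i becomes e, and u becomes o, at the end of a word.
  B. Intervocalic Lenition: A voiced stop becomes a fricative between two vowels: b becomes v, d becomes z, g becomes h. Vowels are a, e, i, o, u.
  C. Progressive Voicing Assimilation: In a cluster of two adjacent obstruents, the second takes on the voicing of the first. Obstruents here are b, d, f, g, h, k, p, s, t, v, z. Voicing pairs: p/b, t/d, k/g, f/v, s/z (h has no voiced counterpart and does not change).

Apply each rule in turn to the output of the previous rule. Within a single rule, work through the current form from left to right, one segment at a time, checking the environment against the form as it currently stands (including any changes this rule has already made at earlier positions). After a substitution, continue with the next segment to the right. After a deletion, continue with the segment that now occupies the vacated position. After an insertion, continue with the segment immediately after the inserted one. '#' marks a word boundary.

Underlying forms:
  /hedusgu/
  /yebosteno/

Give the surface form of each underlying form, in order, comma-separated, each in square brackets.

/hedusgu/:
  A Final Vowel Lowering: [hedusgu] → [hedusgo]
  B Intervocalic Lenition: [hedusgo] → [hezusgo]
  C Progressive Voicing Assimilation: [hezusgo] → [hezusko]
/yebosteno/:
  A Final Vowel Lowering: no change — [yebosteno]
  B Intervocalic Lenition: [yebosteno] → [yevosteno]
  C Progressive Voicing Assimilation: no change — [yevosteno]

[hezusko], [yevosteno]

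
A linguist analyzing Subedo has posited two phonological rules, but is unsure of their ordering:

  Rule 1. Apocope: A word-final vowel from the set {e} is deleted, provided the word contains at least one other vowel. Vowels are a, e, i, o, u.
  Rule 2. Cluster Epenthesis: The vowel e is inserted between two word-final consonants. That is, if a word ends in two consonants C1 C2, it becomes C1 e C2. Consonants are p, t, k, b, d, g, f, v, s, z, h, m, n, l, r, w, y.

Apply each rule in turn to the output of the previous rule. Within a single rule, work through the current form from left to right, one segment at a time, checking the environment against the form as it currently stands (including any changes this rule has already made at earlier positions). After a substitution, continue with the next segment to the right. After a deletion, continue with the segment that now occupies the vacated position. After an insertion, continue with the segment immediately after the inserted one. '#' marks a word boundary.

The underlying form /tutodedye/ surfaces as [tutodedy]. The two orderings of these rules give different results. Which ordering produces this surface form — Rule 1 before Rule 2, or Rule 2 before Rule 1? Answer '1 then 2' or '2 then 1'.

Order 1 then 2:
  1 Apocope: [tutodedye] → [tutodedy]
  2 Cluster Epenthesis: [tutodedy] → [tutodedey]
  result: [tutodedey]
Order 2 then 1:
  2 Cluster Epenthesis: no change — [tutodedye]
  1 Apocope: [tutodedye] → [tutodedy]
  result: [tutodedy]

2 then 1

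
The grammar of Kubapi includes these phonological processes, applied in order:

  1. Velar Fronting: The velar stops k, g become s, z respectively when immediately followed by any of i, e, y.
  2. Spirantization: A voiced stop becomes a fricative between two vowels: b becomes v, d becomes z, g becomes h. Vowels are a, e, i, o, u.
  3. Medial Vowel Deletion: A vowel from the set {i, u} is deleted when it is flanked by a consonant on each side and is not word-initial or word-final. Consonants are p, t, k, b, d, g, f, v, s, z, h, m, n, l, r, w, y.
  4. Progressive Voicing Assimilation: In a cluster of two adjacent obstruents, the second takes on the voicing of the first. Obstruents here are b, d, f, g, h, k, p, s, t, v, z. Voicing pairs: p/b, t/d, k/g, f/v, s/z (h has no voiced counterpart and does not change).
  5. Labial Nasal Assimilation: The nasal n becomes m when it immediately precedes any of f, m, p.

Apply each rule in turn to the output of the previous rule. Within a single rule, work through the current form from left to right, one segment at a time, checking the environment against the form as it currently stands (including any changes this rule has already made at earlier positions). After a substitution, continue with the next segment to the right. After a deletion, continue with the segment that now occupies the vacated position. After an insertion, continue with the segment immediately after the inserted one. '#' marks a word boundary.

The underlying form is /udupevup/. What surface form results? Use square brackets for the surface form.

[uzbevb]

1 Velar Fronting: no change — [udupevup]
2 Spirantization: [udupevup] → [uzupevup]
3 Medial Vowel Deletion: [uzupevup] → [uzpevp]
4 Progressive Voicing Assimilation: [uzpevp] → [uzbevb]
5 Labial Nasal Assimilation: no change — [uzbevb]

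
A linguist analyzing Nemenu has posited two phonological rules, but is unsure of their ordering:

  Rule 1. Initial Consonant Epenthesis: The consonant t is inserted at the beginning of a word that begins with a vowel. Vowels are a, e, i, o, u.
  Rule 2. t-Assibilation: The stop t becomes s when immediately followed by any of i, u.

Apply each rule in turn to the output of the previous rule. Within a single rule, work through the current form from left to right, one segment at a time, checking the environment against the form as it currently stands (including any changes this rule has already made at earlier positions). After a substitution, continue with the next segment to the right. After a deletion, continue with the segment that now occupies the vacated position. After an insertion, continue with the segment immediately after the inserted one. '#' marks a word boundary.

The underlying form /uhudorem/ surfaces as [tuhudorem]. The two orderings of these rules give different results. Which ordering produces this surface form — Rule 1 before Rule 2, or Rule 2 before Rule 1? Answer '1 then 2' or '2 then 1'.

Order 1 then 2:
  1 Initial Consonant Epenthesis: [uhudorem] → [tuhudorem]
  2 t-Assibilation: [tuhudorem] → [suhudorem]
  result: [suhudorem]
Order 2 then 1:
  2 t-Assibilation: no change — [uhudorem]
  1 Initial Consonant Epenthesis: [uhudorem] → [tuhudorem]
  result: [tuhudorem]

2 then 1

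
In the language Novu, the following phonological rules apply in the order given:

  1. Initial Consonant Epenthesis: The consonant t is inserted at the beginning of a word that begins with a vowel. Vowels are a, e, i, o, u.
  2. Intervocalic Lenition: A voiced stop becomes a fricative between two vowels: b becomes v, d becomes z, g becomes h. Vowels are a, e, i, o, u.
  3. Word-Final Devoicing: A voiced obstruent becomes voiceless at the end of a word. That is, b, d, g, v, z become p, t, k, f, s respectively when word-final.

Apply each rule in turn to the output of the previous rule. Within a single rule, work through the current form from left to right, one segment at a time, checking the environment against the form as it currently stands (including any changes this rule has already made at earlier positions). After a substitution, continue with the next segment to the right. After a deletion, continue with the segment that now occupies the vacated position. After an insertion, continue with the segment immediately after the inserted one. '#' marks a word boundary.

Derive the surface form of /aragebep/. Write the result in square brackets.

[tarahevep]

1 Initial Consonant Epenthesis: [aragebep] → [taragebep]
2 Intervocalic Lenition: [taragebep] → [tarahevep]
3 Word-Final Devoicing: no change — [tarahevep]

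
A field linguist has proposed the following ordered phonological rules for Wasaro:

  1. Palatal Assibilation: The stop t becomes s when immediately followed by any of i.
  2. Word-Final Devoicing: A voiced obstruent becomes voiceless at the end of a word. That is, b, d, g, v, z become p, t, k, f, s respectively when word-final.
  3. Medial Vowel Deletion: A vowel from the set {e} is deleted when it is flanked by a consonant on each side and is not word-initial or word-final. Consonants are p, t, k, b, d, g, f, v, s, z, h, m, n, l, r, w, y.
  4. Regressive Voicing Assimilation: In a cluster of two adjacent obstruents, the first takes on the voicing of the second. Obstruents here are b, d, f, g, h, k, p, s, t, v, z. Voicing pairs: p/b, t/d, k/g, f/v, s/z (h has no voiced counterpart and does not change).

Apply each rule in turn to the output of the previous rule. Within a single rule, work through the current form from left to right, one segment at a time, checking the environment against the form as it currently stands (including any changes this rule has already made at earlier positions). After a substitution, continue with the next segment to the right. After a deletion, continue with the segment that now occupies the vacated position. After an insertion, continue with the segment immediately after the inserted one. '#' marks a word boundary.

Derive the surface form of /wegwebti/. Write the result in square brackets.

1 Palatal Assibilation: [wegwebti] → [wegwebsi]
2 Word-Final Devoicing: no change — [wegwebsi]
3 Medial Vowel Deletion: [wegwebsi] → [wgwbsi]
4 Regressive Voicing Assimilation: [wgwbsi] → [wgwpsi]

[wgwpsi]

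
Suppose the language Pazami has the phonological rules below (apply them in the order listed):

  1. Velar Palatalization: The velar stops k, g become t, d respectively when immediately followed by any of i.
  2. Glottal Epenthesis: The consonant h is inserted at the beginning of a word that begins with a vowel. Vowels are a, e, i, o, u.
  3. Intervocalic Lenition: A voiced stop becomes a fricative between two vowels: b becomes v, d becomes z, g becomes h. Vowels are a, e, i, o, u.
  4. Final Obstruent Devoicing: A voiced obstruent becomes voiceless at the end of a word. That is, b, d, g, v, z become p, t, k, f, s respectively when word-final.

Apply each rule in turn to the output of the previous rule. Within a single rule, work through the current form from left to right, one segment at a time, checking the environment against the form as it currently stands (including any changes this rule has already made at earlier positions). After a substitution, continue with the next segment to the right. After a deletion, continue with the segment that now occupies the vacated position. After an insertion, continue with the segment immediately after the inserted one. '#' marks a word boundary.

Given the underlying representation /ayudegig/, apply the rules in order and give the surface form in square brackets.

1 Velar Palatalization: [ayudegig] → [ayudedig]
2 Glottal Epenthesis: [ayudedig] → [hayudedig]
3 Intervocalic Lenition: [hayudedig] → [hayuzezig]
4 Final Obstruent Devoicing: [hayuzezig] → [hayuzezik]

[hayuzezik]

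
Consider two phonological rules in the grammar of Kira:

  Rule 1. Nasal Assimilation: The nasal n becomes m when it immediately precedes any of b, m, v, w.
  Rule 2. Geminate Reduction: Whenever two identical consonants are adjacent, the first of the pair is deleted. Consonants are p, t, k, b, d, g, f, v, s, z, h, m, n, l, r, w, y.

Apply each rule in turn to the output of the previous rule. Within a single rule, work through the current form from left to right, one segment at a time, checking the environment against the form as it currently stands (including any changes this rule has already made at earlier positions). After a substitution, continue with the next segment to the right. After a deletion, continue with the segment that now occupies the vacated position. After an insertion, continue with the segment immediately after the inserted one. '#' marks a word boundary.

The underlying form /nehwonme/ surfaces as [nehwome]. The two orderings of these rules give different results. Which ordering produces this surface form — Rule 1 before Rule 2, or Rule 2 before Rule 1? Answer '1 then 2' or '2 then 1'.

1 then 2

Order 1 then 2:
  1 Nasal Assimilation: [nehwonme] → [nehwomme]
  2 Geminate Reduction: [nehwomme] → [nehwome]
  result: [nehwome]
Order 2 then 1:
  2 Geminate Reduction: no change — [nehwonme]
  1 Nasal Assimilation: [nehwonme] → [nehwomme]
  result: [nehwomme]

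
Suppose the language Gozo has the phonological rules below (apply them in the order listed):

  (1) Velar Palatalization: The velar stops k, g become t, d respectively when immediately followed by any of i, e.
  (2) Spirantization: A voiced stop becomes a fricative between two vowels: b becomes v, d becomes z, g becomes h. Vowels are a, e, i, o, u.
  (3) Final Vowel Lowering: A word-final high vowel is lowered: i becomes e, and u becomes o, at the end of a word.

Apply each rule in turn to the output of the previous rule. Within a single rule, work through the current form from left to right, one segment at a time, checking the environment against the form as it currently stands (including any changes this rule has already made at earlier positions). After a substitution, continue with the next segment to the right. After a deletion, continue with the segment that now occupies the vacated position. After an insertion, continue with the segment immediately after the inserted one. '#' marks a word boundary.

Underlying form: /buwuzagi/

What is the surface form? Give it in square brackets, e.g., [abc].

[buwuzaze]

(1) Velar Palatalization: [buwuzagi] → [buwuzadi]
(2) Spirantization: [buwuzadi] → [buwuzazi]
(3) Final Vowel Lowering: [buwuzazi] → [buwuzaze]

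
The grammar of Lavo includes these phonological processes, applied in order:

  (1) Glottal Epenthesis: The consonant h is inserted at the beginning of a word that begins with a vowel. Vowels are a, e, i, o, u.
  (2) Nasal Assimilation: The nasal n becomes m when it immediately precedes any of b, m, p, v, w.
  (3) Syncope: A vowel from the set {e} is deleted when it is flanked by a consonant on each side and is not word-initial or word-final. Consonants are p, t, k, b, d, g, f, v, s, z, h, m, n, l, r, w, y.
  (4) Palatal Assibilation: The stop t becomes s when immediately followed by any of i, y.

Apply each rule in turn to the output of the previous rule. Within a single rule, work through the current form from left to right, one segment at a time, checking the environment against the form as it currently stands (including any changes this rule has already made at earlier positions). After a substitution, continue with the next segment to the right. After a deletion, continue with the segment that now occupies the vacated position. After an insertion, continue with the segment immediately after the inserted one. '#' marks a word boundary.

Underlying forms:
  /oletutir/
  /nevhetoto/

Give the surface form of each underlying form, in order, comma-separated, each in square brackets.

[holtusir], [nvhtoto]

/oletutir/:
  (1) Glottal Epenthesis: [oletutir] → [holetutir]
  (2) Nasal Assimilation: no change — [holetutir]
  (3) Syncope: [holetutir] → [holtutir]
  (4) Palatal Assibilation: [holtutir] → [holtusir]
/nevhetoto/:
  (1) Glottal Epenthesis: no change — [nevhetoto]
  (2) Nasal Assimilation: no change — [nevhetoto]
  (3) Syncope: [nevhetoto] → [nvhtoto]
  (4) Palatal Assibilation: no change — [nvhtoto]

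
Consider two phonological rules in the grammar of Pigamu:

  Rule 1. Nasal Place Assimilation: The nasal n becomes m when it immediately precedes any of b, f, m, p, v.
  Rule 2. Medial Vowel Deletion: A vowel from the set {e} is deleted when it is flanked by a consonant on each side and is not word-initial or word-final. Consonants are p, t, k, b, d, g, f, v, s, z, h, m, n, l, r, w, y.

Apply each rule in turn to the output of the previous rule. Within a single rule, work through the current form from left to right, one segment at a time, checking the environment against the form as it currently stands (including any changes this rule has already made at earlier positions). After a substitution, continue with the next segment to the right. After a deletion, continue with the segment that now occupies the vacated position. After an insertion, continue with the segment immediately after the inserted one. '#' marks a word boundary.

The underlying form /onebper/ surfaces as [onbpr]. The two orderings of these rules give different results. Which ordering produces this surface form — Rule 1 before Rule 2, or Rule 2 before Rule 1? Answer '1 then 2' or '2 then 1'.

1 then 2

Order 1 then 2:
  1 Nasal Place Assimilation: no change — [onebper]
  2 Medial Vowel Deletion: [onebper] → [onbpr]
  result: [onbpr]
Order 2 then 1:
  2 Medial Vowel Deletion: [onebper] → [onbpr]
  1 Nasal Place Assimilation: [onbpr] → [ombpr]
  result: [ombpr]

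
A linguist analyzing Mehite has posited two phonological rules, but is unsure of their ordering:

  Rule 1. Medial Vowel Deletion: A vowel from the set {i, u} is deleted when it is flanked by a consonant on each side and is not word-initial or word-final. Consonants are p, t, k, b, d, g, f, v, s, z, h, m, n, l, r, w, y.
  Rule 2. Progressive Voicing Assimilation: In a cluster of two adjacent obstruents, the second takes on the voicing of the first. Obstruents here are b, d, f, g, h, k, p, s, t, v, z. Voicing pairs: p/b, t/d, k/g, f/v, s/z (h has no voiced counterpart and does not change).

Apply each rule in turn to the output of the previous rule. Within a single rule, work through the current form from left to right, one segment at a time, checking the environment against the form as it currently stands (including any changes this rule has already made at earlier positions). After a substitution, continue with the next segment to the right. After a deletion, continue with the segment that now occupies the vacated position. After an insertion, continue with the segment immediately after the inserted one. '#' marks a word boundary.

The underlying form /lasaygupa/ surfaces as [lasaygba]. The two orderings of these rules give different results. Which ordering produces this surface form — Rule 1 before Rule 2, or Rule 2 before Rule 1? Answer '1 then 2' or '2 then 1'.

1 then 2

Order 1 then 2:
  1 Medial Vowel Deletion: [lasaygupa] → [lasaygpa]
  2 Progressive Voicing Assimilation: [lasaygpa] → [lasaygba]
  result: [lasaygba]
Order 2 then 1:
  2 Progressive Voicing Assimilation: no change — [lasaygupa]
  1 Medial Vowel Deletion: [lasaygupa] → [lasaygpa]
  result: [lasaygpa]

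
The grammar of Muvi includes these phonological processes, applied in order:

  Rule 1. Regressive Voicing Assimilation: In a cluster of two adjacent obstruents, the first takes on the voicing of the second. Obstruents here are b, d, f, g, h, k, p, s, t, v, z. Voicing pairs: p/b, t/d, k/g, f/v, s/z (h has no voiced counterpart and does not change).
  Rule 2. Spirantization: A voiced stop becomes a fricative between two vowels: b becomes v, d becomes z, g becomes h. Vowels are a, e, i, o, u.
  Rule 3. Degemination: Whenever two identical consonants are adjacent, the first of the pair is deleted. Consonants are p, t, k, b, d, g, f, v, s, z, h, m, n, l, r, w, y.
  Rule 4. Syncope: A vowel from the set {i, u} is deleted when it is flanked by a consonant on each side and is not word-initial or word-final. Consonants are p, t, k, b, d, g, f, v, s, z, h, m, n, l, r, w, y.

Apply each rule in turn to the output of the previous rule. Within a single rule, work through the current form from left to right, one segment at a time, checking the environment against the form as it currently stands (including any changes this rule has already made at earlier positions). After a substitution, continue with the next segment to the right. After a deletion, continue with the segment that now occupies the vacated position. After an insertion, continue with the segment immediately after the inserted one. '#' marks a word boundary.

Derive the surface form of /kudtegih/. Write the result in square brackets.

[ktehh]

Rule 1 Regressive Voicing Assimilation: [kudtegih] → [kuttegih]
Rule 2 Spirantization: [kuttegih] → [kuttehih]
Rule 3 Degemination: [kuttehih] → [kutehih]
Rule 4 Syncope: [kutehih] → [ktehh]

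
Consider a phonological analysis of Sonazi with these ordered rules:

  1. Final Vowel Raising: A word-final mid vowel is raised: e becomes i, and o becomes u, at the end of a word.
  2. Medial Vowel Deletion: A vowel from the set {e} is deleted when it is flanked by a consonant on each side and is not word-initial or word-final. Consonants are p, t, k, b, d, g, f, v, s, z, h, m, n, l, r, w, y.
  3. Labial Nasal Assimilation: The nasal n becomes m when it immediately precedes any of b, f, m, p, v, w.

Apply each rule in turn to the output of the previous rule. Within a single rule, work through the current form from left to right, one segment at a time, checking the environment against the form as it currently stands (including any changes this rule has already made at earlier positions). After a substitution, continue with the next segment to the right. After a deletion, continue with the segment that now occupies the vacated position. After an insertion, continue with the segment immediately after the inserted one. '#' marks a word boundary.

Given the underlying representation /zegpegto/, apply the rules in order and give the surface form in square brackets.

[zgpgtu]

1 Final Vowel Raising: [zegpegto] → [zegpegtu]
2 Medial Vowel Deletion: [zegpegtu] → [zgpgtu]
3 Labial Nasal Assimilation: no change — [zgpgtu]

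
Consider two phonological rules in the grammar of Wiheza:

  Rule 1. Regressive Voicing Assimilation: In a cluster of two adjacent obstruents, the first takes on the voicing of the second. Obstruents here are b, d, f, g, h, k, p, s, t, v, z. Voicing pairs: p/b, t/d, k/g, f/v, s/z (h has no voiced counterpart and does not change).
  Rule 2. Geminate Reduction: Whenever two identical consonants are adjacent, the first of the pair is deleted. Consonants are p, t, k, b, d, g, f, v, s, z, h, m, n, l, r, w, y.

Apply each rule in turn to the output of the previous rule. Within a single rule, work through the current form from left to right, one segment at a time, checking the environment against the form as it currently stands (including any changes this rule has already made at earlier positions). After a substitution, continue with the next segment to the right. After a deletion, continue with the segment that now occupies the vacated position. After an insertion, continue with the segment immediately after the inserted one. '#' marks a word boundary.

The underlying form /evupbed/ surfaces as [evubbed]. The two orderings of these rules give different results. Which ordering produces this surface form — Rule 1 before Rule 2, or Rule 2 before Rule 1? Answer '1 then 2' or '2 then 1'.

Order 1 then 2:
  1 Regressive Voicing Assimilation: [evupbed] → [evubbed]
  2 Geminate Reduction: [evubbed] → [evubed]
  result: [evubed]
Order 2 then 1:
  2 Geminate Reduction: no change — [evupbed]
  1 Regressive Voicing Assimilation: [evupbed] → [evubbed]
  result: [evubbed]

2 then 1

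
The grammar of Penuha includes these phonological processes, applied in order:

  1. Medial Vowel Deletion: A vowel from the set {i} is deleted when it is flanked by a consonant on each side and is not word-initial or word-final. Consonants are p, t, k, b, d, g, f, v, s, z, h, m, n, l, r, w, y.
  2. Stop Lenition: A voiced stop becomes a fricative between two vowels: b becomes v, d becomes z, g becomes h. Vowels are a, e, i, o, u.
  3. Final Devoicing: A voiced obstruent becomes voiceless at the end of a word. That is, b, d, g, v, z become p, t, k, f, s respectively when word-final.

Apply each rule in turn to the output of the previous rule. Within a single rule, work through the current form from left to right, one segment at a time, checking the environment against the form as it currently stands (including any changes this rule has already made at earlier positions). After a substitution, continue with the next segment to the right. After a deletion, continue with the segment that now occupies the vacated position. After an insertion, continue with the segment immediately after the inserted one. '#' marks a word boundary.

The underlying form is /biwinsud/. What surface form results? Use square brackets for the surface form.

[bwnsut]

1 Medial Vowel Deletion: [biwinsud] → [bwnsud]
2 Stop Lenition: no change — [bwnsud]
3 Final Devoicing: [bwnsud] → [bwnsut]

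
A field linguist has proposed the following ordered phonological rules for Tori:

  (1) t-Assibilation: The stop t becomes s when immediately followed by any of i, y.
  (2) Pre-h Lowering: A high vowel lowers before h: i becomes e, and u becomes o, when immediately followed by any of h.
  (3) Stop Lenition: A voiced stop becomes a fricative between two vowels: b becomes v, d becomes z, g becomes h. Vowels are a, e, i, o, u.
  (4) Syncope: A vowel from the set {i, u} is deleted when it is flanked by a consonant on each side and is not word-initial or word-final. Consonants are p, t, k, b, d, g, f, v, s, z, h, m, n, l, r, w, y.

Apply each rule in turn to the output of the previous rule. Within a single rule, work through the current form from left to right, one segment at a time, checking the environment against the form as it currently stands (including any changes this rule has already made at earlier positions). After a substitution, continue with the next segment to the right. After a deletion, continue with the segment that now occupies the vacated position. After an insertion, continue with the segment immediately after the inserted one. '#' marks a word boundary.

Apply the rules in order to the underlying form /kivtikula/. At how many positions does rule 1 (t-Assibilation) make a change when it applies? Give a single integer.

(1) t-Assibilation: [kivtikula] → [kivsikula]
(2) Pre-h Lowering: no change — [kivsikula]
(3) Stop Lenition: no change — [kivsikula]
(4) Syncope: [kivsikula] → [kvskla]
Rule 1 changed 1 position(s).

1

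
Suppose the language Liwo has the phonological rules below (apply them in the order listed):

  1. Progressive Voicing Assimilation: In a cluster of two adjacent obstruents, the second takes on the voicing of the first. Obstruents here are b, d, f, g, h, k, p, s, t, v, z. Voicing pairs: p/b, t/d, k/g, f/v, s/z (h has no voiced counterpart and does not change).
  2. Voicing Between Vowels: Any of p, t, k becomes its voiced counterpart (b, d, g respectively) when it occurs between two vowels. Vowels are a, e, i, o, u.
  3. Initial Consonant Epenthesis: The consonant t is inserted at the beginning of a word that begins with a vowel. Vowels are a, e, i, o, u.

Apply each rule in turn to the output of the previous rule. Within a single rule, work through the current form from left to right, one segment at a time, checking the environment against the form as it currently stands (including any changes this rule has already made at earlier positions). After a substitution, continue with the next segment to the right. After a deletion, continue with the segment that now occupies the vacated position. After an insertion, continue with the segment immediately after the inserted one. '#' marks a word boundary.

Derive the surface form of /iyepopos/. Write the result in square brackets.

1 Progressive Voicing Assimilation: no change — [iyepopos]
2 Voicing Between Vowels: [iyepopos] → [iyebobos]
3 Initial Consonant Epenthesis: [iyebobos] → [tiyebobos]

[tiyebobos]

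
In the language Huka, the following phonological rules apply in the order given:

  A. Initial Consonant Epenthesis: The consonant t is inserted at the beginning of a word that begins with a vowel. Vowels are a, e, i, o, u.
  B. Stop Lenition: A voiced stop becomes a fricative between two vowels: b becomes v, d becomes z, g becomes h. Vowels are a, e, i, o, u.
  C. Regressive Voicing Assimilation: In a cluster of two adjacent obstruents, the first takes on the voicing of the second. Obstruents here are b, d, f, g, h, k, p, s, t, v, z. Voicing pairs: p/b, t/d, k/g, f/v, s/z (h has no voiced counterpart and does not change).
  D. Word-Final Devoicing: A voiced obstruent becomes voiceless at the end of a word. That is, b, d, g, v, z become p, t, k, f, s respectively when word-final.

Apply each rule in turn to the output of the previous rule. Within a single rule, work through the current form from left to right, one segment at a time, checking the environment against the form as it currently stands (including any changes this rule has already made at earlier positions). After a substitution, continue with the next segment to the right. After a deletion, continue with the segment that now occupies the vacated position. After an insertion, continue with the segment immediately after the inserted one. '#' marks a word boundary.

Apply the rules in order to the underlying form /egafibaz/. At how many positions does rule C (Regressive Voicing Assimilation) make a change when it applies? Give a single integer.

A Initial Consonant Epenthesis: [egafibaz] → [tegafibaz]
B Stop Lenition: [tegafibaz] → [tehafivaz]
C Regressive Voicing Assimilation: no change — [tehafivaz]
D Word-Final Devoicing: [tehafivaz] → [tehafivas]
Rule C changed 0 position(s).

0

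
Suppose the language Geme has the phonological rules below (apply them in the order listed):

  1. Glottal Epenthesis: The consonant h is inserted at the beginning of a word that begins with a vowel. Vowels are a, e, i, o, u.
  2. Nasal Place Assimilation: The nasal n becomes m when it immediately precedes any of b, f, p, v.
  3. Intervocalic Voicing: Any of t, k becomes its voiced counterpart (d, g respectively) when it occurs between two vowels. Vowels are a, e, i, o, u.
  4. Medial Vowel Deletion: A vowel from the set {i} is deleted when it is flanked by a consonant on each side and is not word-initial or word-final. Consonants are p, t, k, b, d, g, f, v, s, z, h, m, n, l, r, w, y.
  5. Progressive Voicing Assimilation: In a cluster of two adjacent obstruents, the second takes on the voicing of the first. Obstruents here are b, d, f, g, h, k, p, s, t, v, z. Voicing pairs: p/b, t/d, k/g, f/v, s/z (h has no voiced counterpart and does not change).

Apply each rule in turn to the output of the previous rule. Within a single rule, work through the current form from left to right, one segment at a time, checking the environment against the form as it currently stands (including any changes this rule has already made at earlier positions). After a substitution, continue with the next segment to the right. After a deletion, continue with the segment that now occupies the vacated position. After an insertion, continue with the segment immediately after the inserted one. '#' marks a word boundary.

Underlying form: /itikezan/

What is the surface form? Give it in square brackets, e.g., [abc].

1 Glottal Epenthesis: [itikezan] → [hitikezan]
2 Nasal Place Assimilation: no change — [hitikezan]
3 Intervocalic Voicing: [hitikezan] → [hidigezan]
4 Medial Vowel Deletion: [hidigezan] → [hdgezan]
5 Progressive Voicing Assimilation: [hdgezan] → [htkezan]

[htkezan]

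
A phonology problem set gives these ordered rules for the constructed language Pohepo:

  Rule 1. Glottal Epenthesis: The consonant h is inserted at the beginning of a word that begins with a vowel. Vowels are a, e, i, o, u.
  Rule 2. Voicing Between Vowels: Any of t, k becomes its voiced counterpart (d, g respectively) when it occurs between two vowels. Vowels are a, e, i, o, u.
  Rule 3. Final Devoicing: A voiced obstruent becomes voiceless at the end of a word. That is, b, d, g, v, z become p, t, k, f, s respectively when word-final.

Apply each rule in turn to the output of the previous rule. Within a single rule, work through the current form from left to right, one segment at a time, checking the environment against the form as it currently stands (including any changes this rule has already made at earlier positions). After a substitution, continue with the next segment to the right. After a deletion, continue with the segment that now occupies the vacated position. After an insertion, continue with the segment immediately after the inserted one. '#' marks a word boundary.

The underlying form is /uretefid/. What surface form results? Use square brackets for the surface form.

Rule 1 Glottal Epenthesis: [uretefid] → [huretefid]
Rule 2 Voicing Between Vowels: [huretefid] → [huredefid]
Rule 3 Final Devoicing: [huredefid] → [huredefit]

[huredefit]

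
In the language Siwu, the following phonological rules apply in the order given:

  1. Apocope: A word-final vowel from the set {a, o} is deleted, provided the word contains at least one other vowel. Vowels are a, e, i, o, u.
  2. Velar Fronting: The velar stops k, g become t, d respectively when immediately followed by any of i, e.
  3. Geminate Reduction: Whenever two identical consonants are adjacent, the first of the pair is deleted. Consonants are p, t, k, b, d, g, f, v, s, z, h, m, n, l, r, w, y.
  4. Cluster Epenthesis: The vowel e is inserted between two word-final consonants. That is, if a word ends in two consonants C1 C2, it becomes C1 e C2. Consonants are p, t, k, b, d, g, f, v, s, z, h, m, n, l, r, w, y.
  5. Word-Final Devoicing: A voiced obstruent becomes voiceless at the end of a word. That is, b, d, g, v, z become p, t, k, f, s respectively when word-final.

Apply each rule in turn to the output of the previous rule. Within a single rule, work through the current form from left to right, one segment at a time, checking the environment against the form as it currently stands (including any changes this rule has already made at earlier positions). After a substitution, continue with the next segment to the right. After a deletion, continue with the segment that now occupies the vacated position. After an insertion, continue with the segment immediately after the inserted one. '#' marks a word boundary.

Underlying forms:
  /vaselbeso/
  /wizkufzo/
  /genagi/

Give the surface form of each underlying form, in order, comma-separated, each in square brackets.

/vaselbeso/:
  1 Apocope: [vaselbeso] → [vaselbes]
  2 Velar Fronting: no change — [vaselbes]
  3 Geminate Reduction: no change — [vaselbes]
  4 Cluster Epenthesis: no change — [vaselbes]
  5 Word-Final Devoicing: no change — [vaselbes]
/wizkufzo/:
  1 Apocope: [wizkufzo] → [wizkufz]
  2 Velar Fronting: no change — [wizkufz]
  3 Geminate Reduction: no change — [wizkufz]
  4 Cluster Epenthesis: [wizkufz] → [wizkufez]
  5 Word-Final Devoicing: [wizkufez] → [wizkufes]
/genagi/:
  1 Apocope: no change — [genagi]
  2 Velar Fronting: [genagi] → [denadi]
  3 Geminate Reduction: no change — [denadi]
  4 Cluster Epenthesis: no change — [denadi]
  5 Word-Final Devoicing: no change — [denadi]

[vaselbes], [wizkufes], [denadi]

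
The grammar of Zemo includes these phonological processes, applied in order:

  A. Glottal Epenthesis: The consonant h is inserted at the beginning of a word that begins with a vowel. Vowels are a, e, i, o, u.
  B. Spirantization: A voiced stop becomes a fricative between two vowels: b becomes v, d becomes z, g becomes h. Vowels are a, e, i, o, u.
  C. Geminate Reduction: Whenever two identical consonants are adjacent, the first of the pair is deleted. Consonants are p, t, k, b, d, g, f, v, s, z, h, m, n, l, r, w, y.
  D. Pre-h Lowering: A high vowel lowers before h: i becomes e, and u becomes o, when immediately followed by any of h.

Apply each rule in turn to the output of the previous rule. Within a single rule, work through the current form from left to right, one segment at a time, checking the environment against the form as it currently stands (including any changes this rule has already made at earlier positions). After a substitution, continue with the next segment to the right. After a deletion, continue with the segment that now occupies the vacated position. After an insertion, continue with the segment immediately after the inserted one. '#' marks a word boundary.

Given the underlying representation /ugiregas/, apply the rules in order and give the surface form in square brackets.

A Glottal Epenthesis: [ugiregas] → [hugiregas]
B Spirantization: [hugiregas] → [huhirehas]
C Geminate Reduction: no change — [huhirehas]
D Pre-h Lowering: [huhirehas] → [hohirehas]

[hohirehas]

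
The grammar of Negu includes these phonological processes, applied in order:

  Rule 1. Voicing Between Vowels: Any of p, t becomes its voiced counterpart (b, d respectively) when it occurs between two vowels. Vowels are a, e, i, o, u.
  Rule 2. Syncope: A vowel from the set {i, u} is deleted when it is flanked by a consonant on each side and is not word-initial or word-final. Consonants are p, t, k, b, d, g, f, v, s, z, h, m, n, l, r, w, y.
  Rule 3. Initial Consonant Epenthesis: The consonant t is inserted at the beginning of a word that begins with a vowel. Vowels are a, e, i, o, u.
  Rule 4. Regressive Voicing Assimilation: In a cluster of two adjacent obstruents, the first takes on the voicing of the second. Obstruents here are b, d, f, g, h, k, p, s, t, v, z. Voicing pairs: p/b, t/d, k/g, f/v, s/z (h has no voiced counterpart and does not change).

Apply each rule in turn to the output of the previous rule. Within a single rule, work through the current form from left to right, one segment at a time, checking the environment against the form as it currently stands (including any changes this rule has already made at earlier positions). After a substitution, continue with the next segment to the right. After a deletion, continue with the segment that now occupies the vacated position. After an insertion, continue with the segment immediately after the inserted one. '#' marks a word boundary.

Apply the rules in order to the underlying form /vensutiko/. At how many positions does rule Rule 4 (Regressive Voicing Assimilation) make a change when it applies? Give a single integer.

2

Rule 1 Voicing Between Vowels: [vensutiko] → [vensudiko]
Rule 2 Syncope: [vensudiko] → [vensdko]
Rule 3 Initial Consonant Epenthesis: no change — [vensdko]
Rule 4 Regressive Voicing Assimilation: [vensdko] → [venztko]
Rule Rule 4 changed 2 position(s).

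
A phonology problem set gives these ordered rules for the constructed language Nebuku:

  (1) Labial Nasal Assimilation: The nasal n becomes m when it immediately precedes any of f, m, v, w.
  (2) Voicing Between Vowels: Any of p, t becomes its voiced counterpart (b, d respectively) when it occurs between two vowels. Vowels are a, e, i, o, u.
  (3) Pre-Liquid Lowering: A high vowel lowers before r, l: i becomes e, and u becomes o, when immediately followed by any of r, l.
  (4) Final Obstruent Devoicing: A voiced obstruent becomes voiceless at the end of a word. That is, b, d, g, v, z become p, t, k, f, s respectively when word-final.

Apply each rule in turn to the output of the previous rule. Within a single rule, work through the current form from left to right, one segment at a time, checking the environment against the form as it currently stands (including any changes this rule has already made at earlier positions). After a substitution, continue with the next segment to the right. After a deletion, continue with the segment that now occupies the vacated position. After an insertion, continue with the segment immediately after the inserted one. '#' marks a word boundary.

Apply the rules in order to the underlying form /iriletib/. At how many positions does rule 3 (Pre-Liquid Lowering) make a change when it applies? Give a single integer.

2

(1) Labial Nasal Assimilation: no change — [iriletib]
(2) Voicing Between Vowels: [iriletib] → [iriledib]
(3) Pre-Liquid Lowering: [iriledib] → [ereledib]
(4) Final Obstruent Devoicing: [ereledib] → [ereledip]
Rule 3 changed 2 position(s).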